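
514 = 514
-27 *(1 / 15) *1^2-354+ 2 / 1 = -353.80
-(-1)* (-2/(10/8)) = -8/5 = -1.60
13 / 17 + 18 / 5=371 / 85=4.36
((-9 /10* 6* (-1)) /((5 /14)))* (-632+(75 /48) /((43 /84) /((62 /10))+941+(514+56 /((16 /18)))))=-1888750267929 /197654350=-9555.82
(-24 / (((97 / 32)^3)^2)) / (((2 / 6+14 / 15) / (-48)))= 18554258718720 / 15826468093651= 1.17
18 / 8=9 / 4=2.25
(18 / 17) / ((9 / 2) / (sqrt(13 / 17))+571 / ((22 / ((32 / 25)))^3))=-45527099904000000 / 10119791285314354921+140133243164062500* sqrt(221) / 10119791285314354921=0.20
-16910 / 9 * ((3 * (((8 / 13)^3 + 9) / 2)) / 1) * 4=-686038700 / 6591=-104087.19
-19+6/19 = -355/19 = -18.68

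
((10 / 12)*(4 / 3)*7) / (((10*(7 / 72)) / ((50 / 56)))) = 50 / 7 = 7.14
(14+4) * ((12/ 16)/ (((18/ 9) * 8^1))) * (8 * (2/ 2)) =6.75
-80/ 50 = -8/ 5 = -1.60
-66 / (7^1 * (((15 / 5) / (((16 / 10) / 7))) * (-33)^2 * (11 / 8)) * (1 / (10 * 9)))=-256 / 5929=-0.04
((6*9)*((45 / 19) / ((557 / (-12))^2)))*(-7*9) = -22044960 / 5894731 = -3.74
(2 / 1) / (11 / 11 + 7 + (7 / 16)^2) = 512 / 2097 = 0.24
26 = 26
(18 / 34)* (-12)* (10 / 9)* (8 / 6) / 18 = -80 / 153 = -0.52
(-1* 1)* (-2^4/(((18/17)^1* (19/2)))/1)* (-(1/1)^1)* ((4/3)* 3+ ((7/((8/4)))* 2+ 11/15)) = -47872/2565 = -18.66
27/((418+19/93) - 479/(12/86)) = -0.01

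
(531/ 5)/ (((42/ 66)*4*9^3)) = 649/ 11340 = 0.06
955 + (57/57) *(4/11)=10509/11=955.36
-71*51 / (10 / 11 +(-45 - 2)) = 78.56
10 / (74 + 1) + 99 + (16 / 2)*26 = 4607 / 15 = 307.13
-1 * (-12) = 12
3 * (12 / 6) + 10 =16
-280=-280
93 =93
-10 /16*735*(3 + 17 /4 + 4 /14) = -110775 /32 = -3461.72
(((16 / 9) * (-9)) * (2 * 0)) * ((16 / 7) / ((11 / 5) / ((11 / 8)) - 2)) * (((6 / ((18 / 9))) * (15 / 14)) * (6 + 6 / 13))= 0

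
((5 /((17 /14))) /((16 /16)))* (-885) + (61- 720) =-73153 /17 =-4303.12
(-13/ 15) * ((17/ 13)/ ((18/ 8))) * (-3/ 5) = 68/ 225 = 0.30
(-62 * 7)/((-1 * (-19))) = -434/19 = -22.84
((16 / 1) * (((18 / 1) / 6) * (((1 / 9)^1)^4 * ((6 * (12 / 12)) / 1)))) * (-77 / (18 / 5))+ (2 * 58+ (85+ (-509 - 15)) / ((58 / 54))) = -293.66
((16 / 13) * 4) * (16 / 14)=5.63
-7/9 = -0.78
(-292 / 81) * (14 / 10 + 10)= -5548 / 135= -41.10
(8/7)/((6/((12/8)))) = 2/7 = 0.29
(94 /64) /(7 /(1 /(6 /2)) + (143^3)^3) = 47 /800155353944841528448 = 0.00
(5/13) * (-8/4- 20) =-110/13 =-8.46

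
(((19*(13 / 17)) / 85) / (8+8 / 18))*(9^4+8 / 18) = 132.82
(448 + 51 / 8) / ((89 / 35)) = 127225 / 712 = 178.69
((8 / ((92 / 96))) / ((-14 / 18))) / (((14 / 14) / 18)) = -31104 / 161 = -193.19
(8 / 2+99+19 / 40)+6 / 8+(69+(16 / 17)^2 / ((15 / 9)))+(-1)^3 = 172.76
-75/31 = -2.42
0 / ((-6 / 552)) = 0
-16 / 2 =-8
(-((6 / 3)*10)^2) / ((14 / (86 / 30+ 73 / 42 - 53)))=203260 / 147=1382.72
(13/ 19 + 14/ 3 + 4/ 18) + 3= 1466/ 171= 8.57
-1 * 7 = -7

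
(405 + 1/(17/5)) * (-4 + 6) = 13780/17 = 810.59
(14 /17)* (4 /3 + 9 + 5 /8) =1841 /204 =9.02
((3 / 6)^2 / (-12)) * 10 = -5 / 24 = -0.21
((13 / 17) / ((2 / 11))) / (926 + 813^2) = 11 / 1731110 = 0.00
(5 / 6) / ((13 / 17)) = 85 / 78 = 1.09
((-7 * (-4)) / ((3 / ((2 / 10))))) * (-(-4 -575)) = 5404 / 5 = 1080.80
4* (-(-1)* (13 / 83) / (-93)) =-52 / 7719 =-0.01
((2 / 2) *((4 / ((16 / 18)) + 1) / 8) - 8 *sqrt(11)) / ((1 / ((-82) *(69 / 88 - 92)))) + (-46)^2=464531 / 64 - 658214 *sqrt(11) / 11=-191200.69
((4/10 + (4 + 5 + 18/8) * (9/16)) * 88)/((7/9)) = 213147/280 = 761.24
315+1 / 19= 5986 / 19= 315.05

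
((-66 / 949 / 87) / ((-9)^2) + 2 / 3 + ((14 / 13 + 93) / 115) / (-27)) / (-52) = -163135607 / 13330621980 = -0.01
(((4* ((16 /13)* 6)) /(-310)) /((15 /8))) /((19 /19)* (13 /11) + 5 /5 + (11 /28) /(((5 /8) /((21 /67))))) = -0.02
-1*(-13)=13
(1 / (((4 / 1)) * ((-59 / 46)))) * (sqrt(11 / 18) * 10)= -115 * sqrt(22) / 354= -1.52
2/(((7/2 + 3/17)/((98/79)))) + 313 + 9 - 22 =2969164/9875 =300.67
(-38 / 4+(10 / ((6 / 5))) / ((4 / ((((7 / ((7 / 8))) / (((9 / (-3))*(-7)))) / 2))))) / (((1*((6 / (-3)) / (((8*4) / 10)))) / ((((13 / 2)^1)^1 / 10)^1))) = 14911 / 1575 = 9.47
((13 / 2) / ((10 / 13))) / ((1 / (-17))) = -2873 / 20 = -143.65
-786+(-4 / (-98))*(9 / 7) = -269580 / 343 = -785.95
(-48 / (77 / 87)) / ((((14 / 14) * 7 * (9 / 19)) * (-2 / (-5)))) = -40.89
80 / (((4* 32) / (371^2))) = 688205 / 8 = 86025.62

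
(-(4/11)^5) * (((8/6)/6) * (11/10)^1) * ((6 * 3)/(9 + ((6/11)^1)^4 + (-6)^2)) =-2048/3300705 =-0.00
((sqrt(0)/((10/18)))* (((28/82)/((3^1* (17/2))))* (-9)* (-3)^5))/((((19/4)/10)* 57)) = 0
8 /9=0.89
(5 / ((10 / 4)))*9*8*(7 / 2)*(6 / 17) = 3024 / 17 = 177.88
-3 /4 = -0.75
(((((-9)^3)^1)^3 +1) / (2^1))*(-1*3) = 581130732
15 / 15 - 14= -13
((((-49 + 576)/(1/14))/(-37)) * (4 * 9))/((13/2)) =-1104.40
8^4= 4096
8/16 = 1/2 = 0.50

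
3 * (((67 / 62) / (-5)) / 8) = -201 / 2480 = -0.08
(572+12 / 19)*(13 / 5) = 1488.84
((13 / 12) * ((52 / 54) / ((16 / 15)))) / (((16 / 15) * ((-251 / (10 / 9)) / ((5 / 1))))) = -105625 / 5204736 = -0.02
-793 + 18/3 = -787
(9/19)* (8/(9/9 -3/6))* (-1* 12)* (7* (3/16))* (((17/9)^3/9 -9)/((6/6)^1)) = 1515808/1539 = 984.93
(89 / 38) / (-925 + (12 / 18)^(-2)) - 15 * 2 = -2104048 / 70129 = -30.00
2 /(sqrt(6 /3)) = 1.41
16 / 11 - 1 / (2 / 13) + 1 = -89 / 22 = -4.05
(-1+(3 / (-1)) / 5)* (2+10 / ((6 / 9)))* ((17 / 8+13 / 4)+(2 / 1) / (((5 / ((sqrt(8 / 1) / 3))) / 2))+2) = -221.12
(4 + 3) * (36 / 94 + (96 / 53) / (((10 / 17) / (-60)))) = -1290.60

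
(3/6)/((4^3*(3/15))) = 5/128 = 0.04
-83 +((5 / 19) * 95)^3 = 15542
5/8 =0.62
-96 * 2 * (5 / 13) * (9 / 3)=-2880 / 13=-221.54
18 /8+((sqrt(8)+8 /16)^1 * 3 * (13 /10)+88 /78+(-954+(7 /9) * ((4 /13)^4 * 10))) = -1219186081 /1285245+39 * sqrt(2) /5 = -937.57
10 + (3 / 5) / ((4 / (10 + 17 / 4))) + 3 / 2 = 1091 / 80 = 13.64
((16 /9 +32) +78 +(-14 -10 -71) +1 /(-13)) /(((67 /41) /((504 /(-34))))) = -2243192 /14807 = -151.50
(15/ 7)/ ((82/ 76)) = 570/ 287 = 1.99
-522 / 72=-29 / 4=-7.25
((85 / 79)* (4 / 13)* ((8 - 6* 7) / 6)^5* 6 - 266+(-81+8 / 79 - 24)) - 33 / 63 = -6974802010 / 582309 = -11977.84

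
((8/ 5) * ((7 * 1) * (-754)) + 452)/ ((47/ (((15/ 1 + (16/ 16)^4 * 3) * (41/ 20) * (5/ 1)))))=-7373358/ 235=-31375.99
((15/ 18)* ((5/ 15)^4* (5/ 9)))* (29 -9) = 250/ 2187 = 0.11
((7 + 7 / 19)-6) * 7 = 182 / 19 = 9.58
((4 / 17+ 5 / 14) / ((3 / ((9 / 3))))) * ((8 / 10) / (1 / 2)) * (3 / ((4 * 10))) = 423 / 5950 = 0.07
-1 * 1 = -1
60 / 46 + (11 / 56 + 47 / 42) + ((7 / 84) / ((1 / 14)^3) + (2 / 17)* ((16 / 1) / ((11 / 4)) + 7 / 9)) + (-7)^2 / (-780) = 32688929177 / 140900760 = 232.00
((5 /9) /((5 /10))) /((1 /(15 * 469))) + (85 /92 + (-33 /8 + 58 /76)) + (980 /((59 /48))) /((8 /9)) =8711.18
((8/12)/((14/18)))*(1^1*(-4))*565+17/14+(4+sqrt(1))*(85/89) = -2406217/1246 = -1931.15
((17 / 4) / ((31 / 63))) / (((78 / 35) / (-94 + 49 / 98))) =-2336565 / 6448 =-362.37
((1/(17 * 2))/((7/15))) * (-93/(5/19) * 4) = -10602/119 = -89.09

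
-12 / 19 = -0.63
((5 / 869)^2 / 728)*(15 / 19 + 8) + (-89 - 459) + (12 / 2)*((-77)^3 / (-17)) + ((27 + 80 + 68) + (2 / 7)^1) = 4077971369184209 / 25367368312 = 160756.58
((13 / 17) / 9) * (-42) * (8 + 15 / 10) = -1729 / 51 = -33.90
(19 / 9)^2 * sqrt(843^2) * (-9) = -101441 / 3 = -33813.67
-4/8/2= -1/4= -0.25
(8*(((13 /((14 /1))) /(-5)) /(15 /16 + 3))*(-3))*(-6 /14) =-832 /1715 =-0.49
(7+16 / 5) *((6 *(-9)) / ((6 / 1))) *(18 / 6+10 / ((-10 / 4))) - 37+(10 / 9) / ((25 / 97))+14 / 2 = 595 / 9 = 66.11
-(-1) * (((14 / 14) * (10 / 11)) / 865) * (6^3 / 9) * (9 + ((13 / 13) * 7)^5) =807168 / 1903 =424.16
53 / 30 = 1.77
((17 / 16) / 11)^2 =289 / 30976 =0.01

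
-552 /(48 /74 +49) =-20424 /1837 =-11.12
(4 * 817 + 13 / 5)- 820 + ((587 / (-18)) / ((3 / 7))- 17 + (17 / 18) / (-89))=2357.50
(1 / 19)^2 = 0.00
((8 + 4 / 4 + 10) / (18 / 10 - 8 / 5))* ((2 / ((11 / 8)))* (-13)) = -19760 / 11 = -1796.36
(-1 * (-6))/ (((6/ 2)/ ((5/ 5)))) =2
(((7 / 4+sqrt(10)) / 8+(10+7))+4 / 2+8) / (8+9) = sqrt(10) / 136+871 / 544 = 1.62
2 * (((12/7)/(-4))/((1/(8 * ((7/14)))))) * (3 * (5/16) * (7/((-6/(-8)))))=-30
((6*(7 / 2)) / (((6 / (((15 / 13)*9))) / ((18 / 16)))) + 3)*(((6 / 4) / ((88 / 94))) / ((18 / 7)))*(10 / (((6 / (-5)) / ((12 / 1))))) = -25028675 / 9152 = -2734.78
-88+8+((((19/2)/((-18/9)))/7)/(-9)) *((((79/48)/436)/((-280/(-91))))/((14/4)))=-59067167687/738339840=-80.00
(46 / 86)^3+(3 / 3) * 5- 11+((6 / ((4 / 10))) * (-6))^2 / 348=40185850 / 2305703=17.43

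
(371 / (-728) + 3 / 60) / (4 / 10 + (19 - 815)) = 239 / 413712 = 0.00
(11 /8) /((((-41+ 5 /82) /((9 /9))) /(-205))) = 92455 /13428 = 6.89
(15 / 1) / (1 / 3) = 45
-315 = -315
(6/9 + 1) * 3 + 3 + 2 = 10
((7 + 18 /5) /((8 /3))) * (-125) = -3975 /8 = -496.88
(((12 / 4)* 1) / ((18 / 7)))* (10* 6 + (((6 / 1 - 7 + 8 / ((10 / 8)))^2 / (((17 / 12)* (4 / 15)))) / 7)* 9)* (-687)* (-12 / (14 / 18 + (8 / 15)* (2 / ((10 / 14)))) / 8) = 2929165335 / 34748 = 84297.38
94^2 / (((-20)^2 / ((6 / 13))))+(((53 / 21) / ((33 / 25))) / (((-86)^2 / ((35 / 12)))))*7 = 29128967323 / 2855595600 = 10.20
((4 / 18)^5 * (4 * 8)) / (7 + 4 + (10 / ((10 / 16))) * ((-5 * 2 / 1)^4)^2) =1024 / 94478400649539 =0.00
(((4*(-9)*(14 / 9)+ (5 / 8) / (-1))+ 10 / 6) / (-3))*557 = 734683 / 72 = 10203.93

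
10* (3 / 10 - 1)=-7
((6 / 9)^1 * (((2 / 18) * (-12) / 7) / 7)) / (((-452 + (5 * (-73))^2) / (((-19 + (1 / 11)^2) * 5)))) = 30640 / 2361633351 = 0.00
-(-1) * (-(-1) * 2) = 2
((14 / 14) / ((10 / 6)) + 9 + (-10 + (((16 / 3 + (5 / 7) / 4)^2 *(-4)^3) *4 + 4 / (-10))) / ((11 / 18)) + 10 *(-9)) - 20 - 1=-3147107 / 245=-12845.33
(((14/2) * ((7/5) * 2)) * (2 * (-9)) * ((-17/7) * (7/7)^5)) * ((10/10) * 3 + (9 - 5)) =29988/5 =5997.60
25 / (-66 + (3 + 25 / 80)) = -400 / 1003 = -0.40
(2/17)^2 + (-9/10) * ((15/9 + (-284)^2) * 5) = -209790583/578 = -362959.49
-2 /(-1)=2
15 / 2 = 7.50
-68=-68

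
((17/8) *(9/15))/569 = 51/22760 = 0.00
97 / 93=1.04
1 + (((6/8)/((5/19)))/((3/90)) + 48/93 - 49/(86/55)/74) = 17083345/197284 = 86.59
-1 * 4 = -4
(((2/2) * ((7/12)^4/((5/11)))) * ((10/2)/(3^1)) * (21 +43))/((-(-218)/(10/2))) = 132055/211896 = 0.62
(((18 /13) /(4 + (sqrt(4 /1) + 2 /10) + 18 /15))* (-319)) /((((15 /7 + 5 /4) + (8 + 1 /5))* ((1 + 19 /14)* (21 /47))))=-3816400 /780663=-4.89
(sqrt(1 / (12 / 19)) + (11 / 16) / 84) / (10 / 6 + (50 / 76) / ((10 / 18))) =209 / 72800 + 19 * sqrt(57) / 325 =0.44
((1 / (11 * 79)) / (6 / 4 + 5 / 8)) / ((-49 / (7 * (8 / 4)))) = -16 / 103411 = -0.00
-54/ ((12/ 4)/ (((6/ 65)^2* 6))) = -3888/ 4225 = -0.92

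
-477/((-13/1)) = 477/13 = 36.69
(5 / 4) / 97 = 5 / 388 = 0.01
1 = 1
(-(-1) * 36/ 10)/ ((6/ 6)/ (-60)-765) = -216/ 45901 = -0.00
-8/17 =-0.47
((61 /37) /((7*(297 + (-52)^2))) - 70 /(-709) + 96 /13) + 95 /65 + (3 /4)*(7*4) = 214525600755 /7163996203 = 29.94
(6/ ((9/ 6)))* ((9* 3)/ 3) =36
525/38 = 13.82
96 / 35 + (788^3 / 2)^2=2094909942599183456 / 35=59854569788548098.74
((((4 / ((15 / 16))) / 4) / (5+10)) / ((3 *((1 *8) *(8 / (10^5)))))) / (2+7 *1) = 1000 / 243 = 4.12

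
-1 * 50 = -50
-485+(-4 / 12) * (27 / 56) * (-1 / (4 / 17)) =-484.32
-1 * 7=-7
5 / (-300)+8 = 479 / 60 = 7.98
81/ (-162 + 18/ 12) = -54/ 107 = -0.50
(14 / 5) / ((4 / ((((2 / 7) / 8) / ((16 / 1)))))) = 1 / 640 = 0.00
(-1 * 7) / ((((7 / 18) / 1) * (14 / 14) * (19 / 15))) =-270 / 19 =-14.21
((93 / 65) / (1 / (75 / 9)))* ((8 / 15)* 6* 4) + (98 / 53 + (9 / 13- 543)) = -267224 / 689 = -387.84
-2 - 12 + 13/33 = -449/33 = -13.61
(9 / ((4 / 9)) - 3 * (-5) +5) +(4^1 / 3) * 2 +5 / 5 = 527 / 12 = 43.92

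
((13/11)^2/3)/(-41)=-169/14883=-0.01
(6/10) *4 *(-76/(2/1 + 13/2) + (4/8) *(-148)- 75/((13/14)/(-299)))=981936/17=57760.94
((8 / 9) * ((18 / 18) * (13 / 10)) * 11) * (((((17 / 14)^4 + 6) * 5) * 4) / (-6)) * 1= -44904431 / 129654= -346.34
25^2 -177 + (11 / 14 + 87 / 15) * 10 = 3597 / 7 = 513.86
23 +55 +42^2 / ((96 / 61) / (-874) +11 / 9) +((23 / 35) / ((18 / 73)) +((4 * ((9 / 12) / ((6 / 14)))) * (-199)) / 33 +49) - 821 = 288880689473 / 405813870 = 711.86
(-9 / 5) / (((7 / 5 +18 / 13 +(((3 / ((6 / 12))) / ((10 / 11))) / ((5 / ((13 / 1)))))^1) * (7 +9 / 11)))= -6435 / 557452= -0.01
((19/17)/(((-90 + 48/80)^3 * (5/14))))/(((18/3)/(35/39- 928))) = 120222025/177646785147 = 0.00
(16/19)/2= 8/19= 0.42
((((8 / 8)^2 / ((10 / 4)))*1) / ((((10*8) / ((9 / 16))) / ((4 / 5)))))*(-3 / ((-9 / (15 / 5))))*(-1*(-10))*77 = 693 / 400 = 1.73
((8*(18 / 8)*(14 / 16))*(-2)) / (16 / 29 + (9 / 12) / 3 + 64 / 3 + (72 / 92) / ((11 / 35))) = -2773386 / 2168099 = -1.28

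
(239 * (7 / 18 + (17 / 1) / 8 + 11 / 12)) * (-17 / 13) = -77197 / 72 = -1072.18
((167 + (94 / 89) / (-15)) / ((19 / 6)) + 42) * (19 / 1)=800812 / 445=1799.58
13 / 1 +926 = 939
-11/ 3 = -3.67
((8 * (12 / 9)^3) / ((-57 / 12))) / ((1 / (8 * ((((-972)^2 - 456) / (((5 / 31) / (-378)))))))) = 6714791559168 / 95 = 70682016412.29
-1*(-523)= 523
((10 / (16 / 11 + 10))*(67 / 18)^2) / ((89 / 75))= 6172375 / 605556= 10.19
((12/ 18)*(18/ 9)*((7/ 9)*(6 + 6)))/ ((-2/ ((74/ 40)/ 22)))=-259/ 495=-0.52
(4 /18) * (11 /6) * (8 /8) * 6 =2.44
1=1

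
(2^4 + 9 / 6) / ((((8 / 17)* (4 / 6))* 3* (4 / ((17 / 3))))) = 10115 / 384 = 26.34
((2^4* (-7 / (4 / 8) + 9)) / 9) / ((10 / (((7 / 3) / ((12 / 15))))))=-70 / 27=-2.59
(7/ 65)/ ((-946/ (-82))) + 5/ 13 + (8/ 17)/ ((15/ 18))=501056/ 522665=0.96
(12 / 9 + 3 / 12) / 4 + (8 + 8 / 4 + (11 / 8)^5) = 1505105 / 98304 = 15.31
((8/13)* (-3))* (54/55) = -1296/715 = -1.81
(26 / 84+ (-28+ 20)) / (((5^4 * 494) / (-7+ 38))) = -527 / 682500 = -0.00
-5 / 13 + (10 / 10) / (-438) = -2203 / 5694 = -0.39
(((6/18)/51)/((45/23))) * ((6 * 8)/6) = 0.03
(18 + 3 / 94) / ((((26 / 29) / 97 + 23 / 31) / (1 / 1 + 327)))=1616045996 / 205249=7873.59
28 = 28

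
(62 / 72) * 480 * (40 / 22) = 24800 / 33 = 751.52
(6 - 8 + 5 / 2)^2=1 / 4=0.25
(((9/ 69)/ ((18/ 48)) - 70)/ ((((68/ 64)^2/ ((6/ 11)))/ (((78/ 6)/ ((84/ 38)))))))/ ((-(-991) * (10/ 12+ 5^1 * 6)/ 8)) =-4862287872/ 93834336365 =-0.05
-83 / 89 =-0.93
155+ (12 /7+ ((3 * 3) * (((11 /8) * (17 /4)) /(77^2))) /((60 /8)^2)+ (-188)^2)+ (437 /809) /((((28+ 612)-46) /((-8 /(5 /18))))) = 9288066368099 /261630600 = 35500.69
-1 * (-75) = 75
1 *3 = 3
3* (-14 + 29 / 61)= -2475 / 61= -40.57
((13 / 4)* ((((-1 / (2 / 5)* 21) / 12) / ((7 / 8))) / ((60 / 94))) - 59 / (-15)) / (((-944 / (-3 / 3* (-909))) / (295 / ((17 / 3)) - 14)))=506373903 / 641920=788.84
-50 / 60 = -5 / 6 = -0.83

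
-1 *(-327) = 327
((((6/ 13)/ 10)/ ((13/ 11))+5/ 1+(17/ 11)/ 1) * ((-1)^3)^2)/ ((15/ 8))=163208/ 46475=3.51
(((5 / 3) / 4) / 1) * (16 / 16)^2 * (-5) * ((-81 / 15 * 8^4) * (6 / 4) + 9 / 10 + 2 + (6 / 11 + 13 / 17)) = 310171195 / 4488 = 69111.23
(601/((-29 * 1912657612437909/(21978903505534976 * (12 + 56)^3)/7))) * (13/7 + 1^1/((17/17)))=-16907930888737946337280/11289857675697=-1497621261.00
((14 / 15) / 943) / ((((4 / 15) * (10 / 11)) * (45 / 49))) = 3773 / 848700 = 0.00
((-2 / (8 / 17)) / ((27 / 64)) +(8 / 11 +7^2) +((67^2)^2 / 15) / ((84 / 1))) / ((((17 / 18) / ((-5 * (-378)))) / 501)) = 176815335321 / 11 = 16074121392.82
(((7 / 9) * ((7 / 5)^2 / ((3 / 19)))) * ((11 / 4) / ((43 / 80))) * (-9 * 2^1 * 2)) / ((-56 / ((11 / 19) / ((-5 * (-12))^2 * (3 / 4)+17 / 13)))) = 154154 / 22650465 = 0.01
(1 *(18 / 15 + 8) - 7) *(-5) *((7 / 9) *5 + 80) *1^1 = -922.78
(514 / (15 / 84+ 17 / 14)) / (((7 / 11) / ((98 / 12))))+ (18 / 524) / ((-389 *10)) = 564719483507 / 119244060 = 4735.83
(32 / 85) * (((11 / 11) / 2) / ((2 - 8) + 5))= -16 / 85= -0.19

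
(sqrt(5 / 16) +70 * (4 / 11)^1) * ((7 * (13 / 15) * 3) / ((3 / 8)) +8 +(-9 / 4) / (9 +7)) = 54137 * sqrt(5) / 3840 +378959 / 264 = 1466.98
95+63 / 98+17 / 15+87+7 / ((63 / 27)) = 39223 / 210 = 186.78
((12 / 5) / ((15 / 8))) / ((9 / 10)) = 1.42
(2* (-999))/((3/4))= -2664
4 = 4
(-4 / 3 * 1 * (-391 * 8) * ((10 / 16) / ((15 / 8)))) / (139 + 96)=12512 / 2115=5.92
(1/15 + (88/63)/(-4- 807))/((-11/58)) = -962278/2810115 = -0.34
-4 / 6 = -2 / 3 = -0.67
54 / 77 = 0.70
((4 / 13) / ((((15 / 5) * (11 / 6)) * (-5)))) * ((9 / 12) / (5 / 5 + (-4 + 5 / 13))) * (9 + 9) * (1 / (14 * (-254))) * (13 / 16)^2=-4563 / 425582080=-0.00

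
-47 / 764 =-0.06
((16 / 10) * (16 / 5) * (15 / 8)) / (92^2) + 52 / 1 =137543 / 2645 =52.00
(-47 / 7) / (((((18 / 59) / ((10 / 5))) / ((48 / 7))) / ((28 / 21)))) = -177472 / 441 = -402.43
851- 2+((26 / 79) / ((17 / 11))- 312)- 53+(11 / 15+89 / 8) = 79946849 / 161160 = 496.07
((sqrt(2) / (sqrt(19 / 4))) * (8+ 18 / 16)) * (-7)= -511 * sqrt(38) / 76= -41.45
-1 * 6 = -6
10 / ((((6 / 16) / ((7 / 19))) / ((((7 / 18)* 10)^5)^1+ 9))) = 29709856960 / 3365793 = 8827.00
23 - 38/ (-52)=23.73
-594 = -594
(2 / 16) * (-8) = -1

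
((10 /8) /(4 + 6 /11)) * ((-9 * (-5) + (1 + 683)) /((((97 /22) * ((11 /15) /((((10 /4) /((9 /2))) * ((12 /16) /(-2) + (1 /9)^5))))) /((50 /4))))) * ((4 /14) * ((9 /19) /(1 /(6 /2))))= -243566125 /3715488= -65.55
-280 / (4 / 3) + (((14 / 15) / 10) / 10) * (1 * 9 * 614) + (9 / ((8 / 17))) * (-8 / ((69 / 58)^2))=-17624287 / 66125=-266.53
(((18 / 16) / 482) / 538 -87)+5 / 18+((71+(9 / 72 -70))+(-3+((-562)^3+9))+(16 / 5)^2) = -82853514549151763 / 466768800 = -177504397.36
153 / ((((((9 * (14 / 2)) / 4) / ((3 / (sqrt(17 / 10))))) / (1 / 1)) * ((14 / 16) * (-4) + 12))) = 24 * sqrt(170) / 119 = 2.63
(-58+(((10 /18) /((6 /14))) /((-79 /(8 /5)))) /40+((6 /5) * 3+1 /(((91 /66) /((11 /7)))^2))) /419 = -229799010187 /1813233555315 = -0.13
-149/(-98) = 149/98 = 1.52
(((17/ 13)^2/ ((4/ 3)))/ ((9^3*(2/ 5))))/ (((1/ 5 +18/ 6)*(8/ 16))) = 7225/ 2628288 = 0.00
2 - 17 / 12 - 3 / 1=-29 / 12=-2.42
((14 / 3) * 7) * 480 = 15680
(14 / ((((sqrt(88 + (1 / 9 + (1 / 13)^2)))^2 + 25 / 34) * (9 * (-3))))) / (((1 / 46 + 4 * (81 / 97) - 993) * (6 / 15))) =179470564 / 12174023004231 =0.00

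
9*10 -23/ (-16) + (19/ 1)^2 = 7239/ 16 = 452.44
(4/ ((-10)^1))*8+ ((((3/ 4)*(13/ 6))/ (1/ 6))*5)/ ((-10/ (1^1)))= -8.08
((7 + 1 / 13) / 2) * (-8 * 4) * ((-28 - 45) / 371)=107456 / 4823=22.28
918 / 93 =306 / 31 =9.87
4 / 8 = 1 / 2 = 0.50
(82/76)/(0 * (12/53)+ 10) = 41/380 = 0.11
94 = 94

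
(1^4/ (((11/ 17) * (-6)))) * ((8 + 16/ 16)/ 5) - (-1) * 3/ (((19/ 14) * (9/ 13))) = 17113/ 6270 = 2.73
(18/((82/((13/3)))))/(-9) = -13/123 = -0.11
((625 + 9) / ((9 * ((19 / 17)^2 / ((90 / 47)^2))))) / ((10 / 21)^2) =727223994 / 797449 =911.94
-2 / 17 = -0.12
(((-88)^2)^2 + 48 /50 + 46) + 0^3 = 1499239574 /25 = 59969582.96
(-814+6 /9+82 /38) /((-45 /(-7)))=-323659 /2565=-126.18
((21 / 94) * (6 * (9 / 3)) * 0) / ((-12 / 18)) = 0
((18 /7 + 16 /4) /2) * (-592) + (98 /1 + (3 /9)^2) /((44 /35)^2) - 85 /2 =-1925.56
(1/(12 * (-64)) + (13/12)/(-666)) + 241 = 61633555/255744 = 241.00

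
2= 2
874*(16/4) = 3496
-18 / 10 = -9 / 5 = -1.80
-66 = -66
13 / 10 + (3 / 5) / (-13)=163 / 130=1.25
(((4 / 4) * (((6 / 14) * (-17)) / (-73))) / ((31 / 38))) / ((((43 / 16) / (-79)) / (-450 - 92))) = 1327700544 / 681163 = 1949.17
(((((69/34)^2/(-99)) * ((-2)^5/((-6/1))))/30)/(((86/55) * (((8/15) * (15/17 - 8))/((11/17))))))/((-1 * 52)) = -2645/170597856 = -0.00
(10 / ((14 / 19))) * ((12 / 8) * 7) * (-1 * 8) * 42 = -47880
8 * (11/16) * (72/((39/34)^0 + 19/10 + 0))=3960/29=136.55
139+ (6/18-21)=355/3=118.33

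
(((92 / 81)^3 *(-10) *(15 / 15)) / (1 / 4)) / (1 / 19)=-591802880 / 531441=-1113.58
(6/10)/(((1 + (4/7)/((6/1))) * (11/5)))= 63/253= 0.25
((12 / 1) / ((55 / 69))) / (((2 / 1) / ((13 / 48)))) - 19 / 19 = 457 / 440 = 1.04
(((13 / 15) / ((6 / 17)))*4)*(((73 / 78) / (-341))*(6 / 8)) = -1241 / 61380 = -0.02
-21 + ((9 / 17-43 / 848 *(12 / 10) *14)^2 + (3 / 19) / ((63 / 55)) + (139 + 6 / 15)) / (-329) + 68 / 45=-2546499290475877 / 127879114885200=-19.91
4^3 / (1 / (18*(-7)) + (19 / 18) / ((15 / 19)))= 7560 / 157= 48.15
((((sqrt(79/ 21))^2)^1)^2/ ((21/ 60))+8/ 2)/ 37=137168/ 114219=1.20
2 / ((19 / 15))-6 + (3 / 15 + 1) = -306 / 95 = -3.22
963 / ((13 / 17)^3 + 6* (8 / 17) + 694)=1577073 / 1141897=1.38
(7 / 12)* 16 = 28 / 3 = 9.33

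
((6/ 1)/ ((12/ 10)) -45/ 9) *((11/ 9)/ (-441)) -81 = -81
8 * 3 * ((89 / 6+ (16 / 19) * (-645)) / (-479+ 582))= -240916 / 1957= -123.10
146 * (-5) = -730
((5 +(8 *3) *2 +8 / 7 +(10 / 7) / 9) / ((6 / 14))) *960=121635.56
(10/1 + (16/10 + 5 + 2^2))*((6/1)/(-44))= -309/110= -2.81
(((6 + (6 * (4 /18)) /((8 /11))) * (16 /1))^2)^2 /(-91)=-19987173376 /7371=-2711595.90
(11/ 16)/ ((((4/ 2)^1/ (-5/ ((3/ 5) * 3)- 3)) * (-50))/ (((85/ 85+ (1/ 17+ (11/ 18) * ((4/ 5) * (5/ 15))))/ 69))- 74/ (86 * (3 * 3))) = 38794041/ 55149651604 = 0.00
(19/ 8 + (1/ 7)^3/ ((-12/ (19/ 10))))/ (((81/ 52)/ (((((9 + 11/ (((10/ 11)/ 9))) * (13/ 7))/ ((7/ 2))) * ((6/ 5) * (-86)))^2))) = 163521688136843712/ 2573571875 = 63538807.57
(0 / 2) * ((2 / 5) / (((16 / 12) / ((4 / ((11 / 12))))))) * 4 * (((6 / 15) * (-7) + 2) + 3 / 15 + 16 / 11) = 0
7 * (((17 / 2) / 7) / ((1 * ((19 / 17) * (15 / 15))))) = 289 / 38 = 7.61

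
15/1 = 15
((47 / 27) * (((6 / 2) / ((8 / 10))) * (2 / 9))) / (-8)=-235 / 1296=-0.18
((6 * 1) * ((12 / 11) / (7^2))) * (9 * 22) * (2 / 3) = 864 / 49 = 17.63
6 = 6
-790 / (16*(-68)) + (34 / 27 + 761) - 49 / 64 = 22390967 / 29376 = 762.22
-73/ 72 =-1.01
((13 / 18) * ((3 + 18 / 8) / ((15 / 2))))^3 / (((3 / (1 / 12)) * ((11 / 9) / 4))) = 753571 / 64152000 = 0.01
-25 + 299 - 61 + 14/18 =1924/9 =213.78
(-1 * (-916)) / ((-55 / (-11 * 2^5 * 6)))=175872 / 5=35174.40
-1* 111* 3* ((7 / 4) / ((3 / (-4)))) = 777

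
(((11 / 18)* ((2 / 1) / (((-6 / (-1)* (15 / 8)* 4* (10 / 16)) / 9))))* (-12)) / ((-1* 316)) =88 / 5925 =0.01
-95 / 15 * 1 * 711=-4503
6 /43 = 0.14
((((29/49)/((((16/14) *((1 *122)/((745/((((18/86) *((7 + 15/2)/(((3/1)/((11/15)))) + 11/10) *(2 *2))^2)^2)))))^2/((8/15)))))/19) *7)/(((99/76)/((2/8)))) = 102883625147837928912109375/8437549179011872008858400456704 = 0.00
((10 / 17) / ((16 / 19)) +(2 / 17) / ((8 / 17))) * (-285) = -36765 / 136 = -270.33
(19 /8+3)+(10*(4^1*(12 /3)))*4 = 5163 /8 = 645.38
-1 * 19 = -19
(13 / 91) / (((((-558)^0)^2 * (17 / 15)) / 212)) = 3180 / 119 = 26.72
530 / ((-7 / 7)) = -530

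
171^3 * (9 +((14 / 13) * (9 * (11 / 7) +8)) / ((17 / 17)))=2135090097 / 13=164237699.77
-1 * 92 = -92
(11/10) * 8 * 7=308/5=61.60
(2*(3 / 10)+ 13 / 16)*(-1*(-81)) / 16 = 9153 / 1280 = 7.15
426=426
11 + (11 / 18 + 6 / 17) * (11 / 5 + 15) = 4220 / 153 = 27.58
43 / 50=0.86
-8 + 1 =-7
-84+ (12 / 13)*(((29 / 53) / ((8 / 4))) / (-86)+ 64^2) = 8425281 / 2279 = 3696.92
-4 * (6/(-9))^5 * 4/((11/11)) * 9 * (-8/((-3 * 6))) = 2048/243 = 8.43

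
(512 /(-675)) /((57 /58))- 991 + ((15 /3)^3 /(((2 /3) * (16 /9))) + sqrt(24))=-1091216347 /1231200 + 2 * sqrt(6)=-881.40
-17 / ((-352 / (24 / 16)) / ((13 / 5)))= 663 / 3520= 0.19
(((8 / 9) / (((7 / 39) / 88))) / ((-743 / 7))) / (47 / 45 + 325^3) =-17160 / 143470111787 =-0.00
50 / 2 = 25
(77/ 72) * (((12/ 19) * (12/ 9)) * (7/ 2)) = 3.15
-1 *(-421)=421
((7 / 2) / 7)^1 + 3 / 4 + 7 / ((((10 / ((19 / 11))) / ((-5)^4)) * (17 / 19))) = 632685 / 748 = 845.84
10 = 10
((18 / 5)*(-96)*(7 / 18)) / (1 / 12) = -8064 / 5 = -1612.80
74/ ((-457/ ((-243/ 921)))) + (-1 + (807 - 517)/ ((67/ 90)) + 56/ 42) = 389.93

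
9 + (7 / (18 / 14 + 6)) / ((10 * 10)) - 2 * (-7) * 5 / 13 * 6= 2739337 / 66300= 41.32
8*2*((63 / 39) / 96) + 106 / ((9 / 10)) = 27623 / 234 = 118.05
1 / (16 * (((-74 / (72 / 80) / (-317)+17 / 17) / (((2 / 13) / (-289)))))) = -2853 / 107991208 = -0.00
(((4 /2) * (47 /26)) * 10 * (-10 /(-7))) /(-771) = -4700 /70161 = -0.07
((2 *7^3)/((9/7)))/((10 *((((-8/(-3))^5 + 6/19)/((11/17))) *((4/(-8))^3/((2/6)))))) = -2580732/3788875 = -0.68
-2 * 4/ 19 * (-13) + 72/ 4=446/ 19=23.47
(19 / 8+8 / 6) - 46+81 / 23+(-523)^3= -78966749585 / 552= -143055705.77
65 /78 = 5 /6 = 0.83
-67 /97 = -0.69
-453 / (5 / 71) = -32163 / 5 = -6432.60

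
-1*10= -10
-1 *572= -572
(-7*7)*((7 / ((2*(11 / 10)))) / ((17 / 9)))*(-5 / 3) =25725 / 187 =137.57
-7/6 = -1.17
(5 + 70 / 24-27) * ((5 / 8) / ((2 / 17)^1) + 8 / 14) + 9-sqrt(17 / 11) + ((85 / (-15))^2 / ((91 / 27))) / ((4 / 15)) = -1180355 / 17472-sqrt(187) / 11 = -68.80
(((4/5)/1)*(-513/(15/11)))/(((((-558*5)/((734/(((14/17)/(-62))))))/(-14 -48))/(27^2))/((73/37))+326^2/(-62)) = 17209305371016/98016247910675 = 0.18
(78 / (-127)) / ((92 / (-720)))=14040 / 2921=4.81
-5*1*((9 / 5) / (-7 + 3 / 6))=18 / 13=1.38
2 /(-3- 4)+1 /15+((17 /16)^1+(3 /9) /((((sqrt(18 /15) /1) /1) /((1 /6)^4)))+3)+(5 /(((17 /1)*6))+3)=sqrt(30) /23328+196849 /28560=6.89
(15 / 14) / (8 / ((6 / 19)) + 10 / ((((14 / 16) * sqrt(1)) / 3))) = 0.02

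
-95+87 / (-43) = -97.02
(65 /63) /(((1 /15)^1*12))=325 /252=1.29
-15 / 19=-0.79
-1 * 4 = -4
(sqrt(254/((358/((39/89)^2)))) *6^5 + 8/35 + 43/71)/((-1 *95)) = -303264 *sqrt(22733)/1513445 - 2073/236075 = -30.22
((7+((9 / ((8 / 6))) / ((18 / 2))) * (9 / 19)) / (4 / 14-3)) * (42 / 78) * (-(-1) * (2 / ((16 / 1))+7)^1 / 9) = -2107 / 1824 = -1.16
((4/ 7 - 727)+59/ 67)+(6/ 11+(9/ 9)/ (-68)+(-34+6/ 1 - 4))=-265570727/ 350812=-757.02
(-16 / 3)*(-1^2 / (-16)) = -0.33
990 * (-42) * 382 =-15883560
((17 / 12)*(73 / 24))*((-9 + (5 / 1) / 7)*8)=-35989 / 126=-285.63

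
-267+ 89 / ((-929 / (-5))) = -247598 / 929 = -266.52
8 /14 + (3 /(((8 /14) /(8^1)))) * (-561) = -164930 /7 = -23561.43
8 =8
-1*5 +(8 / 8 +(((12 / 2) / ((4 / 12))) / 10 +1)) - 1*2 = -16 / 5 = -3.20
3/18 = 1/6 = 0.17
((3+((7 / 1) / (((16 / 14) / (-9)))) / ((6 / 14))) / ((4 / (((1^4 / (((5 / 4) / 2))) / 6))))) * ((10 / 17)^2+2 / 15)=-69613 / 17340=-4.01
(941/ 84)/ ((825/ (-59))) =-55519/ 69300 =-0.80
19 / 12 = 1.58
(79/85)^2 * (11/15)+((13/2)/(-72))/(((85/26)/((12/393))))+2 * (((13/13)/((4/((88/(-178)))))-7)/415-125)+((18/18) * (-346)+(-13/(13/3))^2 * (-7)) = -414295970746943/629244974250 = -658.40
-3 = -3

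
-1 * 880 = -880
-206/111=-1.86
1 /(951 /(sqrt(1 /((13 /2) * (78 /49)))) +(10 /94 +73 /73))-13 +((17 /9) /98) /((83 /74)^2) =-3073599630337012057 /236709710447619591 +14705313 * sqrt(3) /77915040359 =-12.98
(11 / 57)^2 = 121 / 3249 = 0.04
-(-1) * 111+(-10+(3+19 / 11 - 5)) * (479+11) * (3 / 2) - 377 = -85981 / 11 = -7816.45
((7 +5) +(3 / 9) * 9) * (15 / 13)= 225 / 13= 17.31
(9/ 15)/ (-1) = -3/ 5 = -0.60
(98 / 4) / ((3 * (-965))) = -49 / 5790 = -0.01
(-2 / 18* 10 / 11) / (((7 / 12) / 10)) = -400 / 231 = -1.73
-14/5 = -2.80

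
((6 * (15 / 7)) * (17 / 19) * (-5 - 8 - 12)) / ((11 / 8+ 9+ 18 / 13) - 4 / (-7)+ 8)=-14.15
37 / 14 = 2.64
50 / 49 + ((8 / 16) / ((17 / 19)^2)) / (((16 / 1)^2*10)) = 74001689 / 72504320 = 1.02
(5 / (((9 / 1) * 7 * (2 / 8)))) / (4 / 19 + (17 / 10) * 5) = 760 / 20853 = 0.04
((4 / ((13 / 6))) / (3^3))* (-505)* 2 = -8080 / 117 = -69.06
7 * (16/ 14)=8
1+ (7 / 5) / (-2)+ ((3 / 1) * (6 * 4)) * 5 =3603 / 10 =360.30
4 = 4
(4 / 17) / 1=4 / 17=0.24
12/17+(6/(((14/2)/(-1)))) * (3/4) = 15/238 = 0.06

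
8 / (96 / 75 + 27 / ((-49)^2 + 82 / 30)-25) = -7211200 / 21371083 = -0.34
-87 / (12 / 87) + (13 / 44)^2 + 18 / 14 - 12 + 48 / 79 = -686012843 / 1070608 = -640.77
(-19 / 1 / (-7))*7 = 19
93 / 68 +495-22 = 32257 / 68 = 474.37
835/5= 167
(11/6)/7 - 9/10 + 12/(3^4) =-463/945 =-0.49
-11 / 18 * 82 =-451 / 9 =-50.11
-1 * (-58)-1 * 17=41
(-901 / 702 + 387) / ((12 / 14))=1895411 / 4212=450.00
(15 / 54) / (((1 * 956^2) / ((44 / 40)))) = 11 / 32901696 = 0.00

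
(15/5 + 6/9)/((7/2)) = 22/21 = 1.05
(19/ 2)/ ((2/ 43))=817/ 4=204.25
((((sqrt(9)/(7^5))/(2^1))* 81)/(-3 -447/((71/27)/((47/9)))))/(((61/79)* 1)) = -454329/43223570320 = -0.00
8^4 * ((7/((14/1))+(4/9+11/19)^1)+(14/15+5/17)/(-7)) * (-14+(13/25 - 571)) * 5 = -8208919666688/508725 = -16136261.57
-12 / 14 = -6 / 7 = -0.86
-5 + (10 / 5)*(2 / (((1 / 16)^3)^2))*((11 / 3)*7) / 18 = 2583691129 / 27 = 95692264.04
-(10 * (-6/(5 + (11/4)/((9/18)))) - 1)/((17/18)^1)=846/119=7.11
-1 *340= -340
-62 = -62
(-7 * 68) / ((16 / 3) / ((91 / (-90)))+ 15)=-43316 / 885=-48.94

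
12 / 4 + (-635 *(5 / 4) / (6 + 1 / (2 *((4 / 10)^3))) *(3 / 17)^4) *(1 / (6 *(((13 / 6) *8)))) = 1439477823 / 479911666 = 3.00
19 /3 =6.33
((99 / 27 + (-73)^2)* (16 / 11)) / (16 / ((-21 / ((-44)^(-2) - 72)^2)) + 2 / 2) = -5451094528 / 2774990215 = -1.96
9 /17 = 0.53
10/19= 0.53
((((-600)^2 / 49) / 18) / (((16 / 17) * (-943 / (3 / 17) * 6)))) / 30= -125 / 277242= -0.00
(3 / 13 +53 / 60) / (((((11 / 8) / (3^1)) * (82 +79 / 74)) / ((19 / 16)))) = 55537 / 1598220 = 0.03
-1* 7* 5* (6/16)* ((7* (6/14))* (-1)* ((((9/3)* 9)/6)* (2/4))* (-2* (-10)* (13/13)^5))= 14175/8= 1771.88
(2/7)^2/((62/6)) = 12/1519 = 0.01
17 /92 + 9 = 845 /92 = 9.18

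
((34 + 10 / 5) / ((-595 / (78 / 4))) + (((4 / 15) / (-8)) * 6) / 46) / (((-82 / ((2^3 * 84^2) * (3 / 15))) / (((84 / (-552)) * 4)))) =-914768064 / 9217825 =-99.24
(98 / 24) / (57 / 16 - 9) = -196 / 261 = -0.75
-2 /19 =-0.11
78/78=1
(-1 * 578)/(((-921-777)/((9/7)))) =867/1981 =0.44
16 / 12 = 1.33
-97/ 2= -48.50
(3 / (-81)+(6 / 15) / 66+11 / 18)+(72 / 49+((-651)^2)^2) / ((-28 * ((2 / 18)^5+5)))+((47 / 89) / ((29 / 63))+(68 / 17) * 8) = -1991805963313234766747677 / 1552575011830920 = -1282904818.21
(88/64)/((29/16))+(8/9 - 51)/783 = 4895/7047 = 0.69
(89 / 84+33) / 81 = 2861 / 6804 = 0.42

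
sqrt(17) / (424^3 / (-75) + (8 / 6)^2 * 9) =-75 * sqrt(17) / 76223824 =-0.00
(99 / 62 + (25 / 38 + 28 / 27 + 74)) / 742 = 614585 / 5900013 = 0.10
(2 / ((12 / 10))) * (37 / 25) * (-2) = -74 / 15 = -4.93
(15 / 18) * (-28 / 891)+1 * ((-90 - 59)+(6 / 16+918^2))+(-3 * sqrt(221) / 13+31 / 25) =450441444379 / 534600 - 3 * sqrt(221) / 13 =842573.16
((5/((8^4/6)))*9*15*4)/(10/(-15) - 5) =-0.70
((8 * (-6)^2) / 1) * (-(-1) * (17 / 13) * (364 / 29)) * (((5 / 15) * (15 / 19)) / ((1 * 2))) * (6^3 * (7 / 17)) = 30481920 / 551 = 55321.09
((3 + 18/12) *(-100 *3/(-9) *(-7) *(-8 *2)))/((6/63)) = 176400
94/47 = 2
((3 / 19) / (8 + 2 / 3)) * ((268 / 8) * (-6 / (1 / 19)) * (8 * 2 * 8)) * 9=-1041984 / 13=-80152.62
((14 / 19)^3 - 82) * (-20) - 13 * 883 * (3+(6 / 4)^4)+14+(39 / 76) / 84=-34916372059 / 384104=-90903.43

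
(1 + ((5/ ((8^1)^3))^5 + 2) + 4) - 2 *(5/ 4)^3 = 108851651152949/ 35184372088832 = 3.09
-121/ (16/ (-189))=22869/ 16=1429.31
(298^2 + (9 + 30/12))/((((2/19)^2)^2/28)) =162043346857/8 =20255418357.12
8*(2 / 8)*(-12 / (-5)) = 24 / 5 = 4.80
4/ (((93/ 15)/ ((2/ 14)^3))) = 20/ 10633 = 0.00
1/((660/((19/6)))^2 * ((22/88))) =361/3920400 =0.00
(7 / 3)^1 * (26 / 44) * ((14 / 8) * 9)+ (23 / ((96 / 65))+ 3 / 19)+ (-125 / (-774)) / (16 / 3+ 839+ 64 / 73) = 1993377216511 / 53232085984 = 37.45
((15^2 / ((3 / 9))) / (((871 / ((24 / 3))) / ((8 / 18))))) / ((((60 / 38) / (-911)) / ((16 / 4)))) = -5538880 / 871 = -6359.22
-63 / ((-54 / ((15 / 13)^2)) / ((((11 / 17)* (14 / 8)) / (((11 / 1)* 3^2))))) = 1225 / 68952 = 0.02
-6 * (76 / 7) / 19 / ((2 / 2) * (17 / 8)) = -192 / 119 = -1.61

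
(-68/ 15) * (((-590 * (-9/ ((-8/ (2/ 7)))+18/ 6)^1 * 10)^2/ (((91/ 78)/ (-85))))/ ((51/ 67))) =57153442485000/ 343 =166628112201.17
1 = 1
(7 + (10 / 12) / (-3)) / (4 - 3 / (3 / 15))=-0.61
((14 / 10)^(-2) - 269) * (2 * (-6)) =157872 / 49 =3221.88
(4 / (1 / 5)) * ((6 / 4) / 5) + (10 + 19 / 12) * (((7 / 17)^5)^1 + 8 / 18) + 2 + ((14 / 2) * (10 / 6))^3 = 81847565999 / 51114852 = 1601.25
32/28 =8/7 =1.14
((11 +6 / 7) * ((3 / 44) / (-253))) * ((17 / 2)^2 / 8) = -71961 / 2493568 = -0.03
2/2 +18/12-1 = 3/2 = 1.50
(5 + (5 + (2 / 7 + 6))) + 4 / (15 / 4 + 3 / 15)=9566 / 553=17.30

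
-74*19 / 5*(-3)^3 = 37962 / 5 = 7592.40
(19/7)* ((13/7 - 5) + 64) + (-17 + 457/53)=407226/2597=156.81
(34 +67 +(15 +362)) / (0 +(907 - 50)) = 478 / 857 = 0.56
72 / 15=24 / 5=4.80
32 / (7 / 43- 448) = -1376 / 19257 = -0.07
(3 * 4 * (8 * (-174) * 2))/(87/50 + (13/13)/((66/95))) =-27561600/2623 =-10507.66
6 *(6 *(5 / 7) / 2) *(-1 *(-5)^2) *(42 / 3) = -4500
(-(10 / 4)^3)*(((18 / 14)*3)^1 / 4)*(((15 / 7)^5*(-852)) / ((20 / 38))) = 2074403671875 / 1882384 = 1102008.77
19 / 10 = 1.90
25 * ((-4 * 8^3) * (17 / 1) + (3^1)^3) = -869725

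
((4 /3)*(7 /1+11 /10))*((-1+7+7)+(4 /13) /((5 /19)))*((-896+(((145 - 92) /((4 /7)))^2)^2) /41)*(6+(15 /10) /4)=4805227417060917 /2728960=1760827354.40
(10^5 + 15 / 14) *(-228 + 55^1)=-242202595 / 14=-17300185.36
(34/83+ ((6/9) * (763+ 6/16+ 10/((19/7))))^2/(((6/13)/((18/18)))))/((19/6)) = 14667858538007/81978768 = 178922.65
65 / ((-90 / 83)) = -1079 / 18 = -59.94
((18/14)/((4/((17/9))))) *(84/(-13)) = -51/13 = -3.92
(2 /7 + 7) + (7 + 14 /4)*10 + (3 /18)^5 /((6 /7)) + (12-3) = 39610993 /326592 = 121.29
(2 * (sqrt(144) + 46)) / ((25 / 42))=4872 / 25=194.88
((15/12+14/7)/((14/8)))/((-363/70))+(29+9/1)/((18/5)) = 11105/1089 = 10.20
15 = 15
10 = 10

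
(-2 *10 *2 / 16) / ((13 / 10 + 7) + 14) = -25 / 223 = -0.11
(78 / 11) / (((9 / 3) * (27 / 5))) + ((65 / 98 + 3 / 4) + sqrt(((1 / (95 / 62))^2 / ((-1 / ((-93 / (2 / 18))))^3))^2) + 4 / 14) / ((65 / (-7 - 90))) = -12727526511871398973 / 34148614500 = -372709894.62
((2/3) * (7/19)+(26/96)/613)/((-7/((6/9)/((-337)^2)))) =-45853/222220008024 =-0.00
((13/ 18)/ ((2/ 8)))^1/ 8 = 13/ 36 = 0.36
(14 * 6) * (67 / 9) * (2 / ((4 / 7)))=6566 / 3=2188.67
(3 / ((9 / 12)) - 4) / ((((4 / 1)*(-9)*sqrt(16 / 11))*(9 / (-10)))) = 0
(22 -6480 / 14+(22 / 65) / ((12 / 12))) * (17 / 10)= -1703706 / 2275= -748.88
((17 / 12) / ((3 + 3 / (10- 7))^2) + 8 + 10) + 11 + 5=6545 / 192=34.09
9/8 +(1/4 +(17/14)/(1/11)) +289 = 17009/56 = 303.73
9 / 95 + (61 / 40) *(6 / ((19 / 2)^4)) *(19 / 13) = 0.10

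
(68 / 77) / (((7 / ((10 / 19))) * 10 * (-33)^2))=68 / 11152449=0.00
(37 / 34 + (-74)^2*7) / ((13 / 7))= 9123275 / 442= 20640.89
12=12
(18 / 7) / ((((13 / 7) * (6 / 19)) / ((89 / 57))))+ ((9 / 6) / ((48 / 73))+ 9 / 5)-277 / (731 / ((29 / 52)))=16293579 / 1520480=10.72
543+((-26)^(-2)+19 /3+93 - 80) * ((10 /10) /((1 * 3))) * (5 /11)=36535787 /66924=545.93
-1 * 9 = -9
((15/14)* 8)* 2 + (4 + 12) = 232/7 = 33.14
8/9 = 0.89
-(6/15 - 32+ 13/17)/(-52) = -2621/4420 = -0.59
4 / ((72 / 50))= 25 / 9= 2.78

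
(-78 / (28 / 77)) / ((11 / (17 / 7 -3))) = 78 / 7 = 11.14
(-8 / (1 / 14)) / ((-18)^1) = 56 / 9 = 6.22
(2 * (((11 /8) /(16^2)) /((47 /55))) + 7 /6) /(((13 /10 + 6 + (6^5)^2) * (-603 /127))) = -0.00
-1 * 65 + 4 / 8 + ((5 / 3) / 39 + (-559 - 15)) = -149399 / 234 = -638.46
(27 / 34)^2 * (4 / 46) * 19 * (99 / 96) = 457083 / 425408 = 1.07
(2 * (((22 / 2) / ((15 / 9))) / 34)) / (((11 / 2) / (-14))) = -84 / 85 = -0.99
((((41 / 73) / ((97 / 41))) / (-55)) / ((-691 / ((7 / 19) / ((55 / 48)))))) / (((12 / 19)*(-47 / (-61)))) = 2871148 / 695658151925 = 0.00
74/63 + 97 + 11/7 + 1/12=25157/252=99.83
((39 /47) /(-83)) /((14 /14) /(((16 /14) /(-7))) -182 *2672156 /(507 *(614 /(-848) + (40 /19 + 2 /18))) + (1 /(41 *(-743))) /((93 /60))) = 1444021504536 /92843841126349380481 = 0.00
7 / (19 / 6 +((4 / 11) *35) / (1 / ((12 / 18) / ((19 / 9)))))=8778 / 9011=0.97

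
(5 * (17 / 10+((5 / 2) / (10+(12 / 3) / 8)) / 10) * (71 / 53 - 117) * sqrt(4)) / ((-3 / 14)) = 9304.23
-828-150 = -978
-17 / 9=-1.89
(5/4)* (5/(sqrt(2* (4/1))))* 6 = 75* sqrt(2)/8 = 13.26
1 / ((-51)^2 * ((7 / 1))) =1 / 18207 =0.00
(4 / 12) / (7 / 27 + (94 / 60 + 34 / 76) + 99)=855 / 259766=0.00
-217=-217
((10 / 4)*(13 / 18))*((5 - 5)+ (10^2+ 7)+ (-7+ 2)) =1105 / 6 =184.17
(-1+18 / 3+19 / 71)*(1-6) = -1870 / 71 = -26.34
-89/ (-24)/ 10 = 89/ 240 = 0.37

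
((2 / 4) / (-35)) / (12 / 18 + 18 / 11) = -0.01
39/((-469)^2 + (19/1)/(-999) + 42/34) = 662337/3735618319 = 0.00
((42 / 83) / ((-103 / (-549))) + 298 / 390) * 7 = 40390777 / 1667055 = 24.23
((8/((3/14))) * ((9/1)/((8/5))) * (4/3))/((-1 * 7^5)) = -0.02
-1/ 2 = -0.50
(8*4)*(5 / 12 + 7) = 712 / 3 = 237.33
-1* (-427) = 427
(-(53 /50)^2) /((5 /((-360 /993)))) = 16854 /206875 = 0.08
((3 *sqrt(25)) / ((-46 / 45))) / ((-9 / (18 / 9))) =75 / 23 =3.26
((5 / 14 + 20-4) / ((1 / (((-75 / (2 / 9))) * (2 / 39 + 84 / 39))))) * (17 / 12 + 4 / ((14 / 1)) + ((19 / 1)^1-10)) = -663933975 / 5096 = -130285.32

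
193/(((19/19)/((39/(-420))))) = -2509/140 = -17.92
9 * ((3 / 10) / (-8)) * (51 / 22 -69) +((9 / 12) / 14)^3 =217375677 / 9658880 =22.51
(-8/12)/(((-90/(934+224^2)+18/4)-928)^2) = -208978568/267342782403675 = -0.00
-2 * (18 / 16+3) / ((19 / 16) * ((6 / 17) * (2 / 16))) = -157.47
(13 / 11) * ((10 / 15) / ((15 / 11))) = 26 / 45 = 0.58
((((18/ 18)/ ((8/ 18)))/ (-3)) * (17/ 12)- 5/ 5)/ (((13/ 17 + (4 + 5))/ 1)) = -561/ 2656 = -0.21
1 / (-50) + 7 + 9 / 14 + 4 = 2034 / 175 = 11.62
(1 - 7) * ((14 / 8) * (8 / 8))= -21 / 2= -10.50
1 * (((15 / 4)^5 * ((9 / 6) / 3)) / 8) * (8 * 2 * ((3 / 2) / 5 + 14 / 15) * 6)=5619375 / 1024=5487.67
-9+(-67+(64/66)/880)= -137938/1815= -76.00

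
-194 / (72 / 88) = -2134 / 9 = -237.11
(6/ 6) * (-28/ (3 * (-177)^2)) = -0.00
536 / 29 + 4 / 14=3810 / 203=18.77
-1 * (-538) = 538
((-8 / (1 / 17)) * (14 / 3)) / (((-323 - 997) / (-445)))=-213.96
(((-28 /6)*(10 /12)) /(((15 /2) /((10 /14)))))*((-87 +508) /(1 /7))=-29470 /27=-1091.48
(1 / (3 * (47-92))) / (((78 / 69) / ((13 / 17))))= -23 / 4590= -0.01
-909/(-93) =303/31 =9.77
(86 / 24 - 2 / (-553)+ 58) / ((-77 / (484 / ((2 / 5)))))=-22478005 / 23226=-967.79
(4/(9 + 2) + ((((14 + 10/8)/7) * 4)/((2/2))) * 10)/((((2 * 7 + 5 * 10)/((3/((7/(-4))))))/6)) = -30321/2156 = -14.06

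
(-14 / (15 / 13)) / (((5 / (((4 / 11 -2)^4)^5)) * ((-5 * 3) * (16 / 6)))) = 96674124641003592822816768 / 84093749366570001150125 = 1149.60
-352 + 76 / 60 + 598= 3709 / 15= 247.27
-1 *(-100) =100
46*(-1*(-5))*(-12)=-2760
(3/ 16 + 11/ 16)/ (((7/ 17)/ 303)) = 5151/ 8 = 643.88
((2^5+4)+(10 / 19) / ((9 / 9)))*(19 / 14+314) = 1532005 / 133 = 11518.83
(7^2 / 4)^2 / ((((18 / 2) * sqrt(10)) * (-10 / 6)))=-2401 * sqrt(10) / 2400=-3.16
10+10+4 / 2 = 22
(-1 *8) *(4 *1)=-32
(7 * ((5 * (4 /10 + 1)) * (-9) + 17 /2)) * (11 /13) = -8393 /26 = -322.81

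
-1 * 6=-6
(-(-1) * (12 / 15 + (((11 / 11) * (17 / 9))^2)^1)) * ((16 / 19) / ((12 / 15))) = 7076 / 1539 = 4.60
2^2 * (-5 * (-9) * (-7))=-1260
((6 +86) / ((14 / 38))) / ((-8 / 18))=-3933 / 7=-561.86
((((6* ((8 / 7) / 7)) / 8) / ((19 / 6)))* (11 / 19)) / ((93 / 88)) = 11616 / 548359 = 0.02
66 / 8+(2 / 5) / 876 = 36137 / 4380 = 8.25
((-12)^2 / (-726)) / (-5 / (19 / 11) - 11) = 0.01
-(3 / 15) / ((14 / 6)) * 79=-237 / 35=-6.77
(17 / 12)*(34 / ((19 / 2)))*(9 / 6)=289 / 38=7.61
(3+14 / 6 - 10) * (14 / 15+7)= -1666 / 45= -37.02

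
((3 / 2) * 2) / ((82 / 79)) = 2.89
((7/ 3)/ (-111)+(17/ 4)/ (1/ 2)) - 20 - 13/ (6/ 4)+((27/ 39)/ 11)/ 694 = -333575674/ 16523793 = -20.19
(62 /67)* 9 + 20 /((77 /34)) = 88526 /5159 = 17.16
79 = 79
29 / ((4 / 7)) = 203 / 4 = 50.75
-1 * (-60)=60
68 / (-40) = -17 / 10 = -1.70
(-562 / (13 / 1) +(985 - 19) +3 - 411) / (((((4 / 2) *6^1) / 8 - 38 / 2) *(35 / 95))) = -36328 / 455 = -79.84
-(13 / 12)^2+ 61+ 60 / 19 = 172325 / 2736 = 62.98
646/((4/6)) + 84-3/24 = 8423/8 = 1052.88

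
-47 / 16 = -2.94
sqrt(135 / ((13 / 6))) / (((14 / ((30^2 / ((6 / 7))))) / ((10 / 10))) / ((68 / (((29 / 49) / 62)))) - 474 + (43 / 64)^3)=-4569307545600 * sqrt(130) / 3126450772337789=-0.02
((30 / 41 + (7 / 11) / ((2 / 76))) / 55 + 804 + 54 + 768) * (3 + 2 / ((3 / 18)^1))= 121032498 / 4961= 24396.79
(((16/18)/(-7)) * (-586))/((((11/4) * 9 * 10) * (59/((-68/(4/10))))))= -0.87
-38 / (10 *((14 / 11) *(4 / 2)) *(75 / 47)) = -9823 / 10500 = -0.94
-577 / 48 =-12.02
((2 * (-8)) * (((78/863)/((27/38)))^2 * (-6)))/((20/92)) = 7.15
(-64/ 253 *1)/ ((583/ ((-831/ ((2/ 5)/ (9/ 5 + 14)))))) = 2100768/ 147499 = 14.24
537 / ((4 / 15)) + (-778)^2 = 2429191 / 4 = 607297.75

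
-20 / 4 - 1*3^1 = -8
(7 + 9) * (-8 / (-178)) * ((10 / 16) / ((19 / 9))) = 0.21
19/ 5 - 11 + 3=-21/ 5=-4.20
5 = 5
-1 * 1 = -1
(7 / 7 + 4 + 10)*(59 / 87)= 295 / 29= 10.17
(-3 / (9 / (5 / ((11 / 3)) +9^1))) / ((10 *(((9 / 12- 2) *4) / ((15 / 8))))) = 57 / 440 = 0.13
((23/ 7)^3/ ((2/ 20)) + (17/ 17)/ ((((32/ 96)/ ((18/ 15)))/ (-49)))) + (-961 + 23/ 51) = -68417396/ 87465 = -782.23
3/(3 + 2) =3/5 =0.60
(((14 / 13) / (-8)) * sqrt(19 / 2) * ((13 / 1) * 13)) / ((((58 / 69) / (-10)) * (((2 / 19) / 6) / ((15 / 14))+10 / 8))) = 26842725 * sqrt(38) / 251198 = 658.72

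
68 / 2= 34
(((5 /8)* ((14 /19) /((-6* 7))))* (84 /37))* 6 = -105 /703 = -0.15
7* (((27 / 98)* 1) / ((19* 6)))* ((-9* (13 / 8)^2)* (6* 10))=-205335 / 8512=-24.12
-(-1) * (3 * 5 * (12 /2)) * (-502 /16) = -11295 /4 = -2823.75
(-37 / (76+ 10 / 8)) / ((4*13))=-37 / 4017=-0.01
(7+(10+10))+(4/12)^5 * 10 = 6571/243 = 27.04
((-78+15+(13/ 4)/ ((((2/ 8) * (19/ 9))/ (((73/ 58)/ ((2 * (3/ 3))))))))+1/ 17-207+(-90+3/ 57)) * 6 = -40017321/ 18734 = -2136.08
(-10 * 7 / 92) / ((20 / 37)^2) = -9583 / 3680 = -2.60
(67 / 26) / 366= 67 / 9516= 0.01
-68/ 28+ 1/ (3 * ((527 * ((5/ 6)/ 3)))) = -44753/ 18445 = -2.43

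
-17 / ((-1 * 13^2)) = 17 / 169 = 0.10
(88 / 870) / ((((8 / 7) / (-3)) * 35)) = -11 / 1450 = -0.01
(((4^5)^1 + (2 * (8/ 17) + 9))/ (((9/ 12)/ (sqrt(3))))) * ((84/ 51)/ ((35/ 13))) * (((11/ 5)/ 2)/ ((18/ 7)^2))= 3041038 * sqrt(3)/ 21675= 243.01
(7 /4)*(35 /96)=245 /384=0.64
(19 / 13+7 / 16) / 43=395 / 8944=0.04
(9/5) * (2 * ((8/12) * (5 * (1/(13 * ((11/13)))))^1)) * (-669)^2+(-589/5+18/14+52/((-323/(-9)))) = 60701816306/124355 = 488133.30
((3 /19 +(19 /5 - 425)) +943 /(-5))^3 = -194265499151296 /857375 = -226581716.46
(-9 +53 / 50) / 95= -397 / 4750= -0.08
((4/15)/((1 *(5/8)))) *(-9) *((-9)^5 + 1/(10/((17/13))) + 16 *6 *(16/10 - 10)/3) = 370142256/1625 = 227779.85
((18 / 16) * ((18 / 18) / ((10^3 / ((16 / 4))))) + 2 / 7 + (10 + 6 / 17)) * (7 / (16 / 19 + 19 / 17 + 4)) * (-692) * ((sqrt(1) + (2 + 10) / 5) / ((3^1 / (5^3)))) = -47181824803 / 38500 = -1225501.94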